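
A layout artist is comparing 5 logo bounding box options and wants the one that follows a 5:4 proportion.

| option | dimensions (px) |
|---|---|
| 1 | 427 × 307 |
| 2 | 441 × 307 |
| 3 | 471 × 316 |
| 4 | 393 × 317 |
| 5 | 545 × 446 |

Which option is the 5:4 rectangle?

4

Target 5:4 ≈ 1.250.
1: 1.391 (Δ0.141)  2: 1.436 (Δ0.186)  3: 1.491 (Δ0.241)  4: 1.240 (Δ0.010)  5: 1.222 (Δ0.028)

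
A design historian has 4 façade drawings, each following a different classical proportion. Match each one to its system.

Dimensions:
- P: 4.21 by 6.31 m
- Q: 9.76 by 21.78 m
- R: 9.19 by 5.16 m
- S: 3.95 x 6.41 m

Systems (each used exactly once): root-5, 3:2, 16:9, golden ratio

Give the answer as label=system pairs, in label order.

Ratios: P ≈ 1.499; Q ≈ 2.232; R ≈ 1.781; S ≈ 1.623.
Targets: root-5 ≈ 2.236; 3:2 ≈ 1.500; 16:9 ≈ 1.778; golden ratio ≈ 1.618.

P=3:2, Q=root-5, R=16:9, S=golden ratio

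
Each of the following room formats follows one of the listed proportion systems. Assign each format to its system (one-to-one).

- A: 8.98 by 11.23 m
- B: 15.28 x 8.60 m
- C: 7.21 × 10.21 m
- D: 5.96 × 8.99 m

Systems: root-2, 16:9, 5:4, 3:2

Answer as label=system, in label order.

Ratios: A ≈ 1.251; B ≈ 1.777; C ≈ 1.416; D ≈ 1.508.
Targets: root-2 ≈ 1.414; 16:9 ≈ 1.778; 5:4 ≈ 1.250; 3:2 ≈ 1.500.

A=5:4, B=16:9, C=root-2, D=3:2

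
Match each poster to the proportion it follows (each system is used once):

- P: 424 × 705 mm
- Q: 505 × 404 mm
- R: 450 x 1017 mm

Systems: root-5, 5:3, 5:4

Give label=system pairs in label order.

P=5:3, Q=5:4, R=root-5

Ratios: P ≈ 1.663; Q ≈ 1.250; R ≈ 2.260.
Targets: root-5 ≈ 2.236; 5:3 ≈ 1.667; 5:4 ≈ 1.250.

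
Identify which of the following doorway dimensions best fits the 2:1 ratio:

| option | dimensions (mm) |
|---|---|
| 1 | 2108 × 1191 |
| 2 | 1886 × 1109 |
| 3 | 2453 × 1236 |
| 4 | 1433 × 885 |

Target 2:1 ≈ 2.000.
1: 1.770 (Δ0.230)  2: 1.701 (Δ0.299)  3: 1.985 (Δ0.015)  4: 1.619 (Δ0.381)

3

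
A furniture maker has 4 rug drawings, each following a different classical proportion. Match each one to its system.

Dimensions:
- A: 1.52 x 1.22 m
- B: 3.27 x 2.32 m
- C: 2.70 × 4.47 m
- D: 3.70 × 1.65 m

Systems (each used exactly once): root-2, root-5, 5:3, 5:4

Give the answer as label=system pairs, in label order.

A = 1.52/1.22 ≈ 1.246 → 5:4 (1.250)
B = 3.27/2.32 ≈ 1.409 → root-2 (1.414)
C = 4.47/2.70 ≈ 1.656 → 5:3 (1.667)
D = 3.70/1.65 ≈ 2.242 → root-5 (2.236)

A=5:4, B=root-2, C=5:3, D=root-5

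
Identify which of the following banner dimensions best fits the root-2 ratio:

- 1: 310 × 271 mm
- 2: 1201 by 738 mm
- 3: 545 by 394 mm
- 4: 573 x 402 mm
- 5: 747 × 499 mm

4

Ratios (long/short): 1 ≈ 1.144; 2 ≈ 1.627; 3 ≈ 1.383; 4 ≈ 1.425; 5 ≈ 1.497.
root-2 ≈ 1.414; option 4 is nearest (Δ 0.011).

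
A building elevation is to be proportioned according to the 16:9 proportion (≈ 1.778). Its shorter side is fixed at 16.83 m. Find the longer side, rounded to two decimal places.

16:9 ≈ 1.77778.
Longer side = 16.83 × 1.77778 ≈ 29.9200 → 29.92 m.

29.92 m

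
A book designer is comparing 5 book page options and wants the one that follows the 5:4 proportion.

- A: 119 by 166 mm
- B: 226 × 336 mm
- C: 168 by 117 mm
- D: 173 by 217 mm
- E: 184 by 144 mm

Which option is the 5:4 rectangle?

Ratios (long/short): A ≈ 1.395; B ≈ 1.487; C ≈ 1.436; D ≈ 1.254; E ≈ 1.278.
5:4 ≈ 1.250; option D is nearest (Δ 0.004).

D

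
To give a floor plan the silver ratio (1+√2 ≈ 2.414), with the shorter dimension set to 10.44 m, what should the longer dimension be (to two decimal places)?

silver ratio ≈ 2.41421.
Longer side = 10.44 × 2.41421 ≈ 25.2044 → 25.20 m.

25.20 m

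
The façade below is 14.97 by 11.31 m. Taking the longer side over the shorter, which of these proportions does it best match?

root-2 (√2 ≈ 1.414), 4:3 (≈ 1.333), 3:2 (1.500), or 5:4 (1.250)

4:3

14.97/11.31 ≈ 1.324. Nearest candidates are 4:3 (1.333, off by 0.009) and 5:4 (1.250, off by 0.074).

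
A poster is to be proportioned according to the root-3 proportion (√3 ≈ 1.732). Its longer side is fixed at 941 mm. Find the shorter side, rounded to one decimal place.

root-3 ≈ 1.73205.
Shorter side = 941 ÷ 1.73205 ≈ 543.287 → 543.3 mm.

543.3 mm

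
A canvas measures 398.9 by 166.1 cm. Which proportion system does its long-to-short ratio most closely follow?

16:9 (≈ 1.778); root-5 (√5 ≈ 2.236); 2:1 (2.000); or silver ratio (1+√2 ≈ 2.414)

silver ratio

Ratio = 398.9 / 166.1 ≈ 2.402.
Distances: 16:9 1.778 (Δ 0.624); root-5 2.236 (Δ 0.166); 2:1 2.000 (Δ 0.402); silver ratio 2.414 (Δ 0.012).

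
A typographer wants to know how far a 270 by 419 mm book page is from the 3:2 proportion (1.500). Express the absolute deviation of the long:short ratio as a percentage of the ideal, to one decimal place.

3.5%

Ratio = 419 / 270 ≈ 1.5519.
Ideal 3:2 = 1.5000. |1.5519 − 1.5000| / 1.5000 ≈ 3.46% → 3.5%.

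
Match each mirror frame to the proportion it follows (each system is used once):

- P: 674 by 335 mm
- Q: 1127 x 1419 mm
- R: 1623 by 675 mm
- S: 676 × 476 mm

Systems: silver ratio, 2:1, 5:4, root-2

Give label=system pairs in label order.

P = 674/335 ≈ 2.012 → 2:1 (2.000)
Q = 1419/1127 ≈ 1.259 → 5:4 (1.250)
R = 1623/675 ≈ 2.404 → silver ratio (2.414)
S = 676/476 ≈ 1.420 → root-2 (1.414)

P=2:1, Q=5:4, R=silver ratio, S=root-2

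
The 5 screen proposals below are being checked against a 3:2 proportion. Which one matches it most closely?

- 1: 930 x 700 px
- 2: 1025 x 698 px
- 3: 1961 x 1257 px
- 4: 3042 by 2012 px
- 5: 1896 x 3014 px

Ratios (long/short): 1 ≈ 1.329; 2 ≈ 1.468; 3 ≈ 1.560; 4 ≈ 1.512; 5 ≈ 1.590.
3:2 ≈ 1.500; option 4 is nearest (Δ 0.012).

4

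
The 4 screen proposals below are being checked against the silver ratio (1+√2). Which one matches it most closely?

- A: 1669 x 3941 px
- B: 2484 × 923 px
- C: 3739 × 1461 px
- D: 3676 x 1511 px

D

Ratios (long/short): A ≈ 2.361; B ≈ 2.691; C ≈ 2.559; D ≈ 2.433.
silver ratio ≈ 2.414; option D is nearest (Δ 0.019).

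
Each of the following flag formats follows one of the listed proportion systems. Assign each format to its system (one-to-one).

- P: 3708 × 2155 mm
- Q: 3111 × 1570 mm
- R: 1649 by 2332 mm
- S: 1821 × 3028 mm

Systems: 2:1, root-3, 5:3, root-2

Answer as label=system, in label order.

P = 3708/2155 ≈ 1.721 → root-3 (1.732)
Q = 3111/1570 ≈ 1.982 → 2:1 (2.000)
R = 2332/1649 ≈ 1.414 → root-2 (1.414)
S = 3028/1821 ≈ 1.663 → 5:3 (1.667)

P=root-3, Q=2:1, R=root-2, S=5:3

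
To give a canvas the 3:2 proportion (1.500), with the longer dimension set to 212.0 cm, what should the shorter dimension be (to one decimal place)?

3:2 = 1.50000.
Shorter side = 212.0 ÷ 1.50000 ≈ 141.333 → 141.3 cm.

141.3 cm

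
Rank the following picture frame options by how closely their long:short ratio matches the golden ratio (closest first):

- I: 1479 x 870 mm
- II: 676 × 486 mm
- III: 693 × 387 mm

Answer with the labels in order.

Ratios: I = 1479 / 870 ≈ 1.700; II = 676 / 486 ≈ 1.391; III = 693 / 387 ≈ 1.791.
|Δ from 1.618|: I 0.082; II 0.227; III 0.173.

I, III, II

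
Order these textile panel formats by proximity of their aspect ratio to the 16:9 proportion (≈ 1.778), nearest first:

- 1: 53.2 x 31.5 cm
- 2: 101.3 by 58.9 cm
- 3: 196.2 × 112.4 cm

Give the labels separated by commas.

1: 53.2/31.5 ≈ 1.689 → |1.689 − 1.778| = 0.089
2: 101.3/58.9 ≈ 1.720 → |1.720 − 1.778| = 0.058
3: 196.2/112.4 ≈ 1.746 → |1.746 − 1.778| = 0.032

3, 2, 1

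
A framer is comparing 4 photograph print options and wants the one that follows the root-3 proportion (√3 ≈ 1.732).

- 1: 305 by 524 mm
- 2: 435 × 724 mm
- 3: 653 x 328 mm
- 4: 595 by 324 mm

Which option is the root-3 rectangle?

Target root-3 ≈ 1.732.
1: 1.718 (Δ0.014)  2: 1.664 (Δ0.068)  3: 1.991 (Δ0.259)  4: 1.836 (Δ0.104)

1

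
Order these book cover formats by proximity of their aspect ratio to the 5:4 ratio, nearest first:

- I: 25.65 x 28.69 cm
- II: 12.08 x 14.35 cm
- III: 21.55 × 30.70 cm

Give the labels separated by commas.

I: 28.69/25.65 ≈ 1.119 → |1.119 − 1.250| = 0.131
II: 14.35/12.08 ≈ 1.188 → |1.188 − 1.250| = 0.062
III: 30.70/21.55 ≈ 1.425 → |1.425 − 1.250| = 0.175

II, I, III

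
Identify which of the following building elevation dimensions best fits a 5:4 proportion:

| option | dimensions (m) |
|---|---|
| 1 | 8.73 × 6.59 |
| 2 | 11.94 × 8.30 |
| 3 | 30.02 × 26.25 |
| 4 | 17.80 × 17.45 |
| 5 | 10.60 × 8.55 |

5

Target 5:4 ≈ 1.250.
1: 1.325 (Δ0.075)  2: 1.439 (Δ0.189)  3: 1.144 (Δ0.106)  4: 1.020 (Δ0.230)  5: 1.240 (Δ0.010)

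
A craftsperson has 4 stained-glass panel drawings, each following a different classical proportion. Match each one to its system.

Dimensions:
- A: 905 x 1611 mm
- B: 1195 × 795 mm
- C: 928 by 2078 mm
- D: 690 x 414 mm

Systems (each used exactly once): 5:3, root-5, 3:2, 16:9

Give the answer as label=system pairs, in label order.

A=16:9, B=3:2, C=root-5, D=5:3

Ratios: A ≈ 1.780; B ≈ 1.503; C ≈ 2.239; D ≈ 1.667.
Targets: 5:3 ≈ 1.667; root-5 ≈ 2.236; 3:2 ≈ 1.500; 16:9 ≈ 1.778.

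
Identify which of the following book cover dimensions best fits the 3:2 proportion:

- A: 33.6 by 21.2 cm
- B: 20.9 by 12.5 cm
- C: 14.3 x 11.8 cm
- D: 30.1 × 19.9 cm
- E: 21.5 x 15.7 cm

Ratios (long/short): A ≈ 1.585; B ≈ 1.672; C ≈ 1.212; D ≈ 1.513; E ≈ 1.369.
3:2 ≈ 1.500; option D is nearest (Δ 0.013).

D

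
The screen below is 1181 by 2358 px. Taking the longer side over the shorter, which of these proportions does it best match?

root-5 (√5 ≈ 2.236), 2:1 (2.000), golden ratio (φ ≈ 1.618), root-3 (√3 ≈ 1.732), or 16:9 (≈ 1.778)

Ratio = 2358 / 1181 ≈ 1.997.
Distances: root-5 2.236 (Δ 0.239); 2:1 2.000 (Δ 0.003); golden ratio 1.618 (Δ 0.379); root-3 1.732 (Δ 0.265); 16:9 1.778 (Δ 0.219).

2:1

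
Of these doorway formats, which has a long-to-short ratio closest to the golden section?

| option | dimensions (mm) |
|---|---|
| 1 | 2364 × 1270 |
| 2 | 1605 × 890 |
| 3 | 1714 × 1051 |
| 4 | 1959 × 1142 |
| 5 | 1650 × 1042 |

Ratios (long/short): 1 ≈ 1.861; 2 ≈ 1.803; 3 ≈ 1.631; 4 ≈ 1.715; 5 ≈ 1.583.
golden ratio ≈ 1.618; option 3 is nearest (Δ 0.013).

3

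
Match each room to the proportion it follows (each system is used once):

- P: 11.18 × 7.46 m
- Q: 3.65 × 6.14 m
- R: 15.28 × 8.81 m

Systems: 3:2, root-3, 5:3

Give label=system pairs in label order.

Ratios: P ≈ 1.499; Q ≈ 1.682; R ≈ 1.734.
Targets: 3:2 ≈ 1.500; root-3 ≈ 1.732; 5:3 ≈ 1.667.

P=3:2, Q=5:3, R=root-3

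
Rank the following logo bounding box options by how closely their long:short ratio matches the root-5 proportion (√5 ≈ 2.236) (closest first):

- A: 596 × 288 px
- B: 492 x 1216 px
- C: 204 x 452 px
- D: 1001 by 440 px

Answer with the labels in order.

Ratios: A = 596 / 288 ≈ 2.069; B = 1216 / 492 ≈ 2.472; C = 452 / 204 ≈ 2.216; D = 1001 / 440 ≈ 2.275.
|Δ from 2.236|: A 0.167; B 0.236; C 0.020; D 0.039.

C, D, A, B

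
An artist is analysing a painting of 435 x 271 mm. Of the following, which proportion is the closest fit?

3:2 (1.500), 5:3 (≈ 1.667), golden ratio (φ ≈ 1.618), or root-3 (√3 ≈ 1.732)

golden ratio

Ratio = 435 / 271 ≈ 1.605.
Distances: 3:2 1.500 (Δ 0.105); 5:3 1.667 (Δ 0.062); golden ratio 1.618 (Δ 0.013); root-3 1.732 (Δ 0.127).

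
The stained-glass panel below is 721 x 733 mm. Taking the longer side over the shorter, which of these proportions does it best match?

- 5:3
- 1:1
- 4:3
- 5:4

1:1

Ratio = 733 / 721 ≈ 1.017.
Distances: 5:3 1.667 (Δ 0.650); 1:1 1.000 (Δ 0.017); 4:3 1.333 (Δ 0.316); 5:4 1.250 (Δ 0.233).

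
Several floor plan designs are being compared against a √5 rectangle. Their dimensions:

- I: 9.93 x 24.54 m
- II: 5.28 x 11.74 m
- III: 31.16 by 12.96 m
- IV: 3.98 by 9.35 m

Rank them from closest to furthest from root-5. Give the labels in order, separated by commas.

II, IV, III, I

I: 24.54/9.93 ≈ 2.471 → |2.471 − 2.236| = 0.235
II: 11.74/5.28 ≈ 2.223 → |2.223 − 2.236| = 0.013
III: 31.16/12.96 ≈ 2.404 → |2.404 − 2.236| = 0.168
IV: 9.35/3.98 ≈ 2.349 → |2.349 − 2.236| = 0.113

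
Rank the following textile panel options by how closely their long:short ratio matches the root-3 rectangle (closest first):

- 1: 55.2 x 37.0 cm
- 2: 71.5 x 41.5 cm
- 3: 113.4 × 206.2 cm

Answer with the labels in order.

Ratios: 1 = 55.2 / 37.0 ≈ 1.492; 2 = 71.5 / 41.5 ≈ 1.723; 3 = 206.2 / 113.4 ≈ 1.818.
|Δ from 1.732|: 1 0.240; 2 0.009; 3 0.086.

2, 3, 1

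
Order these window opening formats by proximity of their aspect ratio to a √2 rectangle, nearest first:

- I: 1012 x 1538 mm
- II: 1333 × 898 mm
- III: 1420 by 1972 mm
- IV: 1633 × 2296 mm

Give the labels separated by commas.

I: 1538/1012 ≈ 1.520 → |1.520 − 1.414| = 0.106
II: 1333/898 ≈ 1.484 → |1.484 − 1.414| = 0.070
III: 1972/1420 ≈ 1.389 → |1.389 − 1.414| = 0.025
IV: 2296/1633 ≈ 1.406 → |1.406 − 1.414| = 0.008

IV, III, II, I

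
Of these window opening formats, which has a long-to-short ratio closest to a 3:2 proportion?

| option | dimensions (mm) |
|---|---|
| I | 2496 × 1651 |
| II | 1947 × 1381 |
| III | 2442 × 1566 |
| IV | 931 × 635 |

Ratios (long/short): I ≈ 1.512; II ≈ 1.410; III ≈ 1.559; IV ≈ 1.466.
3:2 ≈ 1.500; option I is nearest (Δ 0.012).

I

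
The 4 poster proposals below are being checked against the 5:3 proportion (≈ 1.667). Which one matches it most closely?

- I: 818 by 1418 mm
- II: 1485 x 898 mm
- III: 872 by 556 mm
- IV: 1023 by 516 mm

Target 5:3 ≈ 1.667.
I: 1.733 (Δ0.066)  II: 1.654 (Δ0.013)  III: 1.568 (Δ0.099)  IV: 1.983 (Δ0.316)

II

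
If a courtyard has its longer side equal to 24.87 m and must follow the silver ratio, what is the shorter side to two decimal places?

10.30 m

silver ratio ≈ 2.41421.
Shorter side = 24.87 ÷ 2.41421 ≈ 10.3015 → 10.30 m.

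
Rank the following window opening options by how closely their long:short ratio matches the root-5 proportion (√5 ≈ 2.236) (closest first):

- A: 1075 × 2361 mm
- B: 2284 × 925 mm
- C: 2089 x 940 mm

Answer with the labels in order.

A: 2361/1075 ≈ 2.196 → |2.196 − 2.236| = 0.040
B: 2284/925 ≈ 2.469 → |2.469 − 2.236| = 0.233
C: 2089/940 ≈ 2.222 → |2.222 − 2.236| = 0.014

C, A, B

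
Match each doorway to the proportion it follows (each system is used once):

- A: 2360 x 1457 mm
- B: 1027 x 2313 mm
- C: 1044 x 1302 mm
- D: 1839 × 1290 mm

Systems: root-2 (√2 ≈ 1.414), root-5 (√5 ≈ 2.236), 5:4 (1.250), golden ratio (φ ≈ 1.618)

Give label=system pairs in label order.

A=golden ratio, B=root-5, C=5:4, D=root-2

Ratios: A ≈ 1.620; B ≈ 2.252; C ≈ 1.247; D ≈ 1.426.
Targets: root-2 ≈ 1.414; root-5 ≈ 2.236; 5:4 ≈ 1.250; golden ratio ≈ 1.618.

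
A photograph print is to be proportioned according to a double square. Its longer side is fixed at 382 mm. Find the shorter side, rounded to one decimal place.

191.0 mm

2:1 = 2.00000.
Shorter side = 382 ÷ 2.00000 ≈ 191.000 → 191.0 mm.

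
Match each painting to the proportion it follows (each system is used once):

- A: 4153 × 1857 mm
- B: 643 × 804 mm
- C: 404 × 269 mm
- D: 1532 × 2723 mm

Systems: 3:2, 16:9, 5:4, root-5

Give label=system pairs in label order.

A = 4153/1857 ≈ 2.236 → root-5 (2.236)
B = 804/643 ≈ 1.250 → 5:4 (1.250)
C = 404/269 ≈ 1.502 → 3:2 (1.500)
D = 2723/1532 ≈ 1.777 → 16:9 (1.778)

A=root-5, B=5:4, C=3:2, D=16:9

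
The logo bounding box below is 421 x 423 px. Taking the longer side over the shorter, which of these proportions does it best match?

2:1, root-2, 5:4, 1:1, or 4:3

423/421 ≈ 1.005. Nearest candidates are 1:1 (1.000, off by 0.005) and 5:4 (1.250, off by 0.245).

1:1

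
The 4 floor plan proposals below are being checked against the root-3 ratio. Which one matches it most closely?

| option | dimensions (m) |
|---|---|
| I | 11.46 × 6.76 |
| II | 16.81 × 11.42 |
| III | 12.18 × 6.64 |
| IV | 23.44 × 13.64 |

Ratios (long/short): I ≈ 1.695; II ≈ 1.472; III ≈ 1.834; IV ≈ 1.718.
root-3 ≈ 1.732; option IV is nearest (Δ 0.014).

IV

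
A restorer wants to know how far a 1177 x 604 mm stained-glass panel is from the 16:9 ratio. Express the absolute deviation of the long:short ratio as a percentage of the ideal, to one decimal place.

Ratio = 1177 / 604 ≈ 1.9487.
Ideal 16:9 ≈ 1.7778. |1.9487 − 1.7778| / 1.7778 ≈ 9.61% → 9.6%.

9.6%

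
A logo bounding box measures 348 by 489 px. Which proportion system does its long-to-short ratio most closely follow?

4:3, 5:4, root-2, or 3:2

root-2

Ratio = 489 / 348 ≈ 1.405.
Distances: 4:3 1.333 (Δ 0.072); 5:4 1.250 (Δ 0.155); root-2 1.414 (Δ 0.009); 3:2 1.500 (Δ 0.095).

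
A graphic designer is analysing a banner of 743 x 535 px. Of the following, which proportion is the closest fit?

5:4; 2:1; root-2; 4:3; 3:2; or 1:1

root-2

743/535 ≈ 1.389. Nearest candidates are root-2 (1.414, off by 0.025) and 4:3 (1.333, off by 0.056).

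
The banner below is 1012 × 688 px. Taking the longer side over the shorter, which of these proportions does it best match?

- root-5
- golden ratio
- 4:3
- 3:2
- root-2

3:2

Ratio = 1012 / 688 ≈ 1.471.
Distances: root-5 2.236 (Δ 0.765); golden ratio 1.618 (Δ 0.147); 4:3 1.333 (Δ 0.138); 3:2 1.500 (Δ 0.029); root-2 1.414 (Δ 0.057).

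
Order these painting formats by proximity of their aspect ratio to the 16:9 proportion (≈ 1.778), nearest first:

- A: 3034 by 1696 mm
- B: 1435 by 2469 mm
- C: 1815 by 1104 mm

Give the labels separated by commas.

A: 3034/1696 ≈ 1.789 → |1.789 − 1.778| = 0.011
B: 2469/1435 ≈ 1.721 → |1.721 − 1.778| = 0.057
C: 1815/1104 ≈ 1.644 → |1.644 − 1.778| = 0.134

A, B, C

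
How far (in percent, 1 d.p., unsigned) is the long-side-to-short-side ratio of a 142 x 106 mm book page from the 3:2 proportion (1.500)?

10.7%

Ratio = 142 / 106 ≈ 1.3396.
Ideal 3:2 = 1.5000. |1.3396 − 1.5000| / 1.5000 ≈ 10.69% → 10.7%.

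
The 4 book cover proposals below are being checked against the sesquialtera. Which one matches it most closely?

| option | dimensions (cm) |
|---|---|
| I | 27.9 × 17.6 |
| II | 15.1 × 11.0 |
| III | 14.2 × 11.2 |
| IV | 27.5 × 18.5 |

IV

Target 3:2 ≈ 1.500.
I: 1.585 (Δ0.085)  II: 1.373 (Δ0.127)  III: 1.268 (Δ0.232)  IV: 1.486 (Δ0.014)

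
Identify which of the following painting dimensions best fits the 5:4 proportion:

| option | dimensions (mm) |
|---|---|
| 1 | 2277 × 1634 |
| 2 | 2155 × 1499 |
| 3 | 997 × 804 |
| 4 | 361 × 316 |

3

Target 5:4 ≈ 1.250.
1: 1.394 (Δ0.144)  2: 1.438 (Δ0.188)  3: 1.240 (Δ0.010)  4: 1.142 (Δ0.108)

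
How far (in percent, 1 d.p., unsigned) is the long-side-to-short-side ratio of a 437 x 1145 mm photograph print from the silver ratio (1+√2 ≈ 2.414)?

8.5%

Ratio = 1145 / 437 ≈ 2.6201.
Ideal silver ratio ≈ 2.4142. |2.6201 − 2.4142| / 2.4142 ≈ 8.53% → 8.5%.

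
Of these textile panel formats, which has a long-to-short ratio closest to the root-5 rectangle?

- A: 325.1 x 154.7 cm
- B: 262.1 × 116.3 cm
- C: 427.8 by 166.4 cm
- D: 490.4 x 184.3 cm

Ratios (long/short): A ≈ 2.101; B ≈ 2.254; C ≈ 2.571; D ≈ 2.661.
root-5 ≈ 2.236; option B is nearest (Δ 0.018).

B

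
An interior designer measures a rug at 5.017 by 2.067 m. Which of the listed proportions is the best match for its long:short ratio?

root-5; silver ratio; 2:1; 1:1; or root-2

5.017/2.067 ≈ 2.427. Nearest candidates are silver ratio (2.414, off by 0.013) and root-5 (2.236, off by 0.191).

silver ratio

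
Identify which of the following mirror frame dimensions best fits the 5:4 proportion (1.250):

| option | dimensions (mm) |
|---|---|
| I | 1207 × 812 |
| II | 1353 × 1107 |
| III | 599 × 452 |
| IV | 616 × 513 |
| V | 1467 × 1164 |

Target 5:4 ≈ 1.250.
I: 1.486 (Δ0.236)  II: 1.222 (Δ0.028)  III: 1.325 (Δ0.075)  IV: 1.201 (Δ0.049)  V: 1.260 (Δ0.010)

V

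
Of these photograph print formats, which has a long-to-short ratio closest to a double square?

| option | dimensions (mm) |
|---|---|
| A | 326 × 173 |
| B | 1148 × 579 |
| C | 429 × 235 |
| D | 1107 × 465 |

B

Ratios (long/short): A ≈ 1.884; B ≈ 1.983; C ≈ 1.826; D ≈ 2.381.
2:1 ≈ 2.000; option B is nearest (Δ 0.017).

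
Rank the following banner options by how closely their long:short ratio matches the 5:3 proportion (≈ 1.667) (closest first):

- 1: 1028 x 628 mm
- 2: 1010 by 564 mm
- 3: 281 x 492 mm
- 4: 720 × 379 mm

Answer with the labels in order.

Ratios: 1 = 1028 / 628 ≈ 1.637; 2 = 1010 / 564 ≈ 1.791; 3 = 492 / 281 ≈ 1.751; 4 = 720 / 379 ≈ 1.900.
|Δ from 1.667|: 1 0.030; 2 0.124; 3 0.084; 4 0.233.

1, 3, 2, 4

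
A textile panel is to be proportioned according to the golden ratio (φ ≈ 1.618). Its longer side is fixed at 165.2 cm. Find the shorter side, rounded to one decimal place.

102.1 cm

golden ratio ≈ 1.61803.
Shorter side = 165.2 ÷ 1.61803 ≈ 102.099 → 102.1 cm.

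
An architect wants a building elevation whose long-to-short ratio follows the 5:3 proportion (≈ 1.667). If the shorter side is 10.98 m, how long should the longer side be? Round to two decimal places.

5:3 ≈ 1.66667.
Longer side = 10.98 × 1.66667 ≈ 18.3000 → 18.30 m.

18.30 m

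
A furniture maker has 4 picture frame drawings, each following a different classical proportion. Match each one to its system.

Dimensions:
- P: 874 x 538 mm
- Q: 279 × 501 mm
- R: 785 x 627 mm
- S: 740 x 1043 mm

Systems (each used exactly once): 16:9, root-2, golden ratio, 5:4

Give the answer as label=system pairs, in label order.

Ratios: P ≈ 1.625; Q ≈ 1.796; R ≈ 1.252; S ≈ 1.409.
Targets: 16:9 ≈ 1.778; root-2 ≈ 1.414; golden ratio ≈ 1.618; 5:4 ≈ 1.250.

P=golden ratio, Q=16:9, R=5:4, S=root-2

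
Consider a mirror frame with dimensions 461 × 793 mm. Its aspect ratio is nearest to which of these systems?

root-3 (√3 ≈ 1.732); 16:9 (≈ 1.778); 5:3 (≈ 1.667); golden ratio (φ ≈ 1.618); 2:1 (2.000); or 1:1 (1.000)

Ratio = 793 / 461 ≈ 1.720.
Distances: root-3 1.732 (Δ 0.012); 16:9 1.778 (Δ 0.058); 5:3 1.667 (Δ 0.053); golden ratio 1.618 (Δ 0.102); 2:1 2.000 (Δ 0.280); 1:1 1.000 (Δ 0.720).

root-3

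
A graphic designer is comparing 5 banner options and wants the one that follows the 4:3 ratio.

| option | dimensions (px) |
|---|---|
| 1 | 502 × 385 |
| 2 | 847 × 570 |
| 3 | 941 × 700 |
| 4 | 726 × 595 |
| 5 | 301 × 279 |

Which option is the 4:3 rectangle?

Target 4:3 ≈ 1.333.
1: 1.304 (Δ0.029)  2: 1.486 (Δ0.153)  3: 1.344 (Δ0.011)  4: 1.220 (Δ0.113)  5: 1.079 (Δ0.254)

3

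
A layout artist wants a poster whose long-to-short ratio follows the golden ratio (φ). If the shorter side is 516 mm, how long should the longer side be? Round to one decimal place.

golden ratio ≈ 1.61803.
Longer side = 516 × 1.61803 ≈ 834.903 → 834.9 mm.

834.9 mm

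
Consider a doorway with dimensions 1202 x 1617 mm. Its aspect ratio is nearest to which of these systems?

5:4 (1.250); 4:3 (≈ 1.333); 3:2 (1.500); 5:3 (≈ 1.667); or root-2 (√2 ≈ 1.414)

Ratio = 1617 / 1202 ≈ 1.345.
Distances: 5:4 1.250 (Δ 0.095); 4:3 1.333 (Δ 0.012); 3:2 1.500 (Δ 0.155); 5:3 1.667 (Δ 0.322); root-2 1.414 (Δ 0.069).

4:3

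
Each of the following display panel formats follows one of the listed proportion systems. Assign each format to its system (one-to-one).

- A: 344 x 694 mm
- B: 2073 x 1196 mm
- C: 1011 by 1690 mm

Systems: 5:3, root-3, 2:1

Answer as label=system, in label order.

A = 694/344 ≈ 2.017 → 2:1 (2.000)
B = 2073/1196 ≈ 1.733 → root-3 (1.732)
C = 1690/1011 ≈ 1.672 → 5:3 (1.667)

A=2:1, B=root-3, C=5:3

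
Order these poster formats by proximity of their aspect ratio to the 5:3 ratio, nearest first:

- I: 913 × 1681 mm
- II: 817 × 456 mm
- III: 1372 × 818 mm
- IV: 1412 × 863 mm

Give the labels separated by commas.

III, IV, II, I

I: 1681/913 ≈ 1.841 → |1.841 − 1.667| = 0.174
II: 817/456 ≈ 1.792 → |1.792 − 1.667| = 0.125
III: 1372/818 ≈ 1.677 → |1.677 − 1.667| = 0.010
IV: 1412/863 ≈ 1.636 → |1.636 − 1.667| = 0.031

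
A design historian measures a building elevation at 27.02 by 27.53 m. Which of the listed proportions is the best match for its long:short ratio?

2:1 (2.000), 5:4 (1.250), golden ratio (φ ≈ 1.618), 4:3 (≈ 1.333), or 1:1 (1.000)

27.53/27.02 ≈ 1.019. Nearest candidates are 1:1 (1.000, off by 0.019) and 5:4 (1.250, off by 0.231).

1:1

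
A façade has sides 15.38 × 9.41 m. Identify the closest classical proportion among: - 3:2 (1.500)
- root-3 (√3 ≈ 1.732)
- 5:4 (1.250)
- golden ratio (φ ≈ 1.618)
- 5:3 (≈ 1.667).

golden ratio

Ratio = 15.38 / 9.41 ≈ 1.634.
Distances: 3:2 1.500 (Δ 0.134); root-3 1.732 (Δ 0.098); 5:4 1.250 (Δ 0.384); golden ratio 1.618 (Δ 0.016); 5:3 1.667 (Δ 0.033).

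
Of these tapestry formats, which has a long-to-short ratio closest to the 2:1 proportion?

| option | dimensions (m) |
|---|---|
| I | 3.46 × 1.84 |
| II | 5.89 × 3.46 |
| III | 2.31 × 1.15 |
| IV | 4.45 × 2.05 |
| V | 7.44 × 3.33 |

III

Ratios (long/short): I ≈ 1.880; II ≈ 1.702; III ≈ 2.009; IV ≈ 2.171; V ≈ 2.234.
2:1 ≈ 2.000; option III is nearest (Δ 0.009).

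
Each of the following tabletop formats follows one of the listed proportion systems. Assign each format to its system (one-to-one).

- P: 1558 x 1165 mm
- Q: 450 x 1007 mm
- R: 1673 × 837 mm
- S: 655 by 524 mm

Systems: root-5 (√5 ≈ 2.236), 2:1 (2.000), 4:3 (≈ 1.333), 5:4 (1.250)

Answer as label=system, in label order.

P=4:3, Q=root-5, R=2:1, S=5:4

Ratios: P ≈ 1.337; Q ≈ 2.238; R ≈ 1.999; S ≈ 1.250.
Targets: root-5 ≈ 2.236; 2:1 ≈ 2.000; 4:3 ≈ 1.333; 5:4 ≈ 1.250.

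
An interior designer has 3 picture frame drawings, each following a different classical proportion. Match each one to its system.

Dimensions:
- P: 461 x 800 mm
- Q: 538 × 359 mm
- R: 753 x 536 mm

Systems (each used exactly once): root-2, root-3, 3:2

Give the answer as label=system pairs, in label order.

P=root-3, Q=3:2, R=root-2

P = 800/461 ≈ 1.735 → root-3 (1.732)
Q = 538/359 ≈ 1.499 → 3:2 (1.500)
R = 753/536 ≈ 1.405 → root-2 (1.414)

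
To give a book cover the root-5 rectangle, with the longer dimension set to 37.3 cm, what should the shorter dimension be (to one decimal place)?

16.7 cm

root-5 ≈ 2.23607.
Shorter side = 37.3 ÷ 2.23607 ≈ 16.681 → 16.7 cm.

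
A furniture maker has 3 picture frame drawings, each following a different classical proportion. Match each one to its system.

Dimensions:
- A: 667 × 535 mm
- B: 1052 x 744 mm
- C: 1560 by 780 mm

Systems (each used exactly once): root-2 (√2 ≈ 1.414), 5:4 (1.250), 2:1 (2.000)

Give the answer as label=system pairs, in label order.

Ratios: A ≈ 1.247; B ≈ 1.414; C ≈ 2.000.
Targets: root-2 ≈ 1.414; 5:4 ≈ 1.250; 2:1 ≈ 2.000.

A=5:4, B=root-2, C=2:1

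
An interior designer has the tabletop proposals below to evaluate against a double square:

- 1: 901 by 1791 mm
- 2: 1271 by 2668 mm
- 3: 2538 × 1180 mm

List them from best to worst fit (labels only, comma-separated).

1, 2, 3

Ratios: 1 = 1791 / 901 ≈ 1.988; 2 = 2668 / 1271 ≈ 2.099; 3 = 2538 / 1180 ≈ 2.151.
|Δ from 2.000|: 1 0.012; 2 0.099; 3 0.151.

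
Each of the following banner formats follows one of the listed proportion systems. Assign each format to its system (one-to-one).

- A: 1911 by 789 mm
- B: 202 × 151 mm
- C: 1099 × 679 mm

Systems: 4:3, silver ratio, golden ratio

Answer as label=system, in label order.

A = 1911/789 ≈ 2.422 → silver ratio (2.414)
B = 202/151 ≈ 1.338 → 4:3 (1.333)
C = 1099/679 ≈ 1.619 → golden ratio (1.618)

A=silver ratio, B=4:3, C=golden ratio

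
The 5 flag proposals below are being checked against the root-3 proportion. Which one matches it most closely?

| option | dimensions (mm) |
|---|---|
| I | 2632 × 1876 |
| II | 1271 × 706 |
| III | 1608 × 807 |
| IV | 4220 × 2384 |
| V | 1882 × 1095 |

Ratios (long/short): I ≈ 1.403; II ≈ 1.800; III ≈ 1.993; IV ≈ 1.770; V ≈ 1.719.
root-3 ≈ 1.732; option V is nearest (Δ 0.013).

V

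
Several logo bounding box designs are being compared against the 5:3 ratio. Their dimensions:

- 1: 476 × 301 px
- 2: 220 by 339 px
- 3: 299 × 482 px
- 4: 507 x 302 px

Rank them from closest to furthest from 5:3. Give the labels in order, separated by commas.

Ratios: 1 = 476 / 301 ≈ 1.581; 2 = 339 / 220 ≈ 1.541; 3 = 482 / 299 ≈ 1.612; 4 = 507 / 302 ≈ 1.679.
|Δ from 1.667|: 1 0.086; 2 0.126; 3 0.055; 4 0.012.

4, 3, 1, 2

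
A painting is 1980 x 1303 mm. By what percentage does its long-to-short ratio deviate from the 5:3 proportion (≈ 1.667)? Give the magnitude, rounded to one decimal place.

8.8%

Ratio = 1980 / 1303 ≈ 1.5196.
Ideal 5:3 ≈ 1.6667. |1.5196 − 1.6667| / 1.6667 ≈ 8.83% → 8.8%.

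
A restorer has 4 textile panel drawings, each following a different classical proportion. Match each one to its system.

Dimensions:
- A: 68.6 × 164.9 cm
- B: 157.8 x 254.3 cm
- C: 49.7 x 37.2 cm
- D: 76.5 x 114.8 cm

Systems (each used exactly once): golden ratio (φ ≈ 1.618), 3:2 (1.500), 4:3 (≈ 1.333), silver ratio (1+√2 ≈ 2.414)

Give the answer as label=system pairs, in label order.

A=silver ratio, B=golden ratio, C=4:3, D=3:2

Ratios: A ≈ 2.404; B ≈ 1.612; C ≈ 1.336; D ≈ 1.501.
Targets: golden ratio ≈ 1.618; 3:2 ≈ 1.500; 4:3 ≈ 1.333; silver ratio ≈ 2.414.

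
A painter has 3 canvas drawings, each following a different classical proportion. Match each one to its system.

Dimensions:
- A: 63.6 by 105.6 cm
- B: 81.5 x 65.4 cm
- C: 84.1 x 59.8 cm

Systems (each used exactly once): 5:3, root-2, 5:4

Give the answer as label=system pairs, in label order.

A=5:3, B=5:4, C=root-2

Ratios: A ≈ 1.660; B ≈ 1.246; C ≈ 1.406.
Targets: 5:3 ≈ 1.667; root-2 ≈ 1.414; 5:4 ≈ 1.250.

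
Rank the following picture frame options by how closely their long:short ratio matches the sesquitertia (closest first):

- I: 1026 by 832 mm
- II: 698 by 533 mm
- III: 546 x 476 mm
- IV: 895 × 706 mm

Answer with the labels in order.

II, IV, I, III

I: 1026/832 ≈ 1.233 → |1.233 − 1.333| = 0.100
II: 698/533 ≈ 1.310 → |1.310 − 1.333| = 0.023
III: 546/476 ≈ 1.147 → |1.147 − 1.333| = 0.186
IV: 895/706 ≈ 1.268 → |1.268 − 1.333| = 0.065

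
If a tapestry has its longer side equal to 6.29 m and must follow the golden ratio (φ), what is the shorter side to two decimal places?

golden ratio ≈ 1.61803.
Shorter side = 6.29 ÷ 1.61803 ≈ 3.8874 → 3.89 m.

3.89 m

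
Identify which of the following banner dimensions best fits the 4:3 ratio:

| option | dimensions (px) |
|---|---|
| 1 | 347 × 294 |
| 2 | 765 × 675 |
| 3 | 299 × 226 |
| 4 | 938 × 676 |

Ratios (long/short): 1 ≈ 1.180; 2 ≈ 1.133; 3 ≈ 1.323; 4 ≈ 1.388.
4:3 ≈ 1.333; option 3 is nearest (Δ 0.010).

3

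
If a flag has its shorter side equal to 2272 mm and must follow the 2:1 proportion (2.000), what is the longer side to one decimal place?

2:1 = 2.00000.
Longer side = 2272 × 2.00000 ≈ 4544.000 → 4544.0 mm.

4544.0 mm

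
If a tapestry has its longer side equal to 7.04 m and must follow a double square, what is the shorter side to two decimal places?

3.52 m

2:1 = 2.00000.
Shorter side = 7.04 ÷ 2.00000 ≈ 3.5200 → 3.52 m.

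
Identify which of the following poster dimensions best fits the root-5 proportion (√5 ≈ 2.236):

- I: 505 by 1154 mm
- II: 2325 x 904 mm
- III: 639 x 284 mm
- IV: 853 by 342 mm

Target root-5 ≈ 2.236.
I: 2.285 (Δ0.049)  II: 2.572 (Δ0.336)  III: 2.250 (Δ0.014)  IV: 2.494 (Δ0.258)

III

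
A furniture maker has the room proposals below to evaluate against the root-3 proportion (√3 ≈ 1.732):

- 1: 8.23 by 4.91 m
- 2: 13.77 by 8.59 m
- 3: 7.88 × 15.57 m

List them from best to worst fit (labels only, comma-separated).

1, 2, 3

Ratios: 1 = 8.23 / 4.91 ≈ 1.676; 2 = 13.77 / 8.59 ≈ 1.603; 3 = 15.57 / 7.88 ≈ 1.976.
|Δ from 1.732|: 1 0.056; 2 0.129; 3 0.244.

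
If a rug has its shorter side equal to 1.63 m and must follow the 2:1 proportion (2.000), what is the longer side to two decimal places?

2:1 = 2.00000.
Longer side = 1.63 × 2.00000 ≈ 3.2600 → 3.26 m.

3.26 m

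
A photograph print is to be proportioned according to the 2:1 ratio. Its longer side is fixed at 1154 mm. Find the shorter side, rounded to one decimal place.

2:1 = 2.00000.
Shorter side = 1154 ÷ 2.00000 ≈ 577.000 → 577.0 mm.

577.0 mm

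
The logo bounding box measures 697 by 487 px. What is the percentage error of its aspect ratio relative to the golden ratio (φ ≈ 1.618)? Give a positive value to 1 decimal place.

Ratio = 697 / 487 ≈ 1.4312.
Ideal golden ratio ≈ 1.6180. |1.4312 − 1.6180| / 1.6180 ≈ 11.55% → 11.5%.

11.5%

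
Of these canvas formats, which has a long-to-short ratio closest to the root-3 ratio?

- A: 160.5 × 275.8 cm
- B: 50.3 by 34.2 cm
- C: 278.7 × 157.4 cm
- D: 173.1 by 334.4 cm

A

Target root-3 ≈ 1.732.
A: 1.718 (Δ0.014)  B: 1.471 (Δ0.261)  C: 1.771 (Δ0.039)  D: 1.932 (Δ0.200)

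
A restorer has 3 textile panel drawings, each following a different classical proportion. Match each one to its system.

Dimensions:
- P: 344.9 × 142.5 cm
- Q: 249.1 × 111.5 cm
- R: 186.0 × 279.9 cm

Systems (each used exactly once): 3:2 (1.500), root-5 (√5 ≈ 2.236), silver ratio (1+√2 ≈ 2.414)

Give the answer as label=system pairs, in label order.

Ratios: P ≈ 2.420; Q ≈ 2.234; R ≈ 1.505.
Targets: 3:2 ≈ 1.500; root-5 ≈ 2.236; silver ratio ≈ 2.414.

P=silver ratio, Q=root-5, R=3:2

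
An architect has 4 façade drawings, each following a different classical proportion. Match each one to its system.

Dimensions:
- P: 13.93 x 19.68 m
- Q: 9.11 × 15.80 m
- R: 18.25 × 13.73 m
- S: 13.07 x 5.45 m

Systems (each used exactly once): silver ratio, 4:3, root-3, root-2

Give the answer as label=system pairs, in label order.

P = 19.68/13.93 ≈ 1.413 → root-2 (1.414)
Q = 15.80/9.11 ≈ 1.734 → root-3 (1.732)
R = 18.25/13.73 ≈ 1.329 → 4:3 (1.333)
S = 13.07/5.45 ≈ 2.398 → silver ratio (2.414)

P=root-2, Q=root-3, R=4:3, S=silver ratio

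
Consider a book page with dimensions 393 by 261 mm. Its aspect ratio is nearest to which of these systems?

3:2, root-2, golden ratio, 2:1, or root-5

393/261 ≈ 1.506. Nearest candidates are 3:2 (1.500, off by 0.006) and root-2 (1.414, off by 0.092).

3:2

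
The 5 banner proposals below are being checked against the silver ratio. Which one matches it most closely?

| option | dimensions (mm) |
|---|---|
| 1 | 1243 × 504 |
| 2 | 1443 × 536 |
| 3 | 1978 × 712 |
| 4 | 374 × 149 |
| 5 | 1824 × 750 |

Ratios (long/short): 1 ≈ 2.466; 2 ≈ 2.692; 3 ≈ 2.778; 4 ≈ 2.510; 5 ≈ 2.432.
silver ratio ≈ 2.414; option 5 is nearest (Δ 0.018).

5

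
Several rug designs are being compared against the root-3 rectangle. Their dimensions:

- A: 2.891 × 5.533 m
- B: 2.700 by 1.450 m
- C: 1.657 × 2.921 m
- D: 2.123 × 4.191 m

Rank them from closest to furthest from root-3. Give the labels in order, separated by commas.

Ratios: A = 5.533 / 2.891 ≈ 1.914; B = 2.700 / 1.450 ≈ 1.862; C = 2.921 / 1.657 ≈ 1.763; D = 4.191 / 2.123 ≈ 1.974.
|Δ from 1.732|: A 0.182; B 0.130; C 0.031; D 0.242.

C, B, A, D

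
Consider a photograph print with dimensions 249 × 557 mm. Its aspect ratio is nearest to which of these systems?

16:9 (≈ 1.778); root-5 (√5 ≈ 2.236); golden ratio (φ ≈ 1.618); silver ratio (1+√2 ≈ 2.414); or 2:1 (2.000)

557/249 ≈ 2.237. Nearest candidates are root-5 (2.236, off by 0.001) and silver ratio (2.414, off by 0.177).

root-5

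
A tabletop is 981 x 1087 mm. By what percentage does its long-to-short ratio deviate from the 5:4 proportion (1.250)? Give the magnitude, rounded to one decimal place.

11.4%

Ratio = 1087 / 981 ≈ 1.1081.
Ideal 5:4 = 1.2500. |1.1081 − 1.2500| / 1.2500 ≈ 11.35% → 11.4%.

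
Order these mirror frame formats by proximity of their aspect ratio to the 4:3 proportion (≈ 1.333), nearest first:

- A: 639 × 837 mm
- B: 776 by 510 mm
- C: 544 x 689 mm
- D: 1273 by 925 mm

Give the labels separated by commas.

A: 837/639 ≈ 1.310 → |1.310 − 1.333| = 0.023
B: 776/510 ≈ 1.522 → |1.522 − 1.333| = 0.189
C: 689/544 ≈ 1.267 → |1.267 − 1.333| = 0.066
D: 1273/925 ≈ 1.376 → |1.376 − 1.333| = 0.043

A, D, C, B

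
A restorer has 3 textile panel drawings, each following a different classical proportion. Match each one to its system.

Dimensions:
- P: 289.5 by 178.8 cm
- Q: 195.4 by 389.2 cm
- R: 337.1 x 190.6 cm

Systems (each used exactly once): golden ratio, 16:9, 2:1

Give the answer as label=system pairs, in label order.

P=golden ratio, Q=2:1, R=16:9

P = 289.5/178.8 ≈ 1.619 → golden ratio (1.618)
Q = 389.2/195.4 ≈ 1.992 → 2:1 (2.000)
R = 337.1/190.6 ≈ 1.769 → 16:9 (1.778)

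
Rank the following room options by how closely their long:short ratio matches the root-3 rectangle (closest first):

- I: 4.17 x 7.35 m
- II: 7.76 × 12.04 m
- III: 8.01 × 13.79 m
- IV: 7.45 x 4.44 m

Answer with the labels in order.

III, I, IV, II

Ratios: I = 7.35 / 4.17 ≈ 1.763; II = 12.04 / 7.76 ≈ 1.552; III = 13.79 / 8.01 ≈ 1.722; IV = 7.45 / 4.44 ≈ 1.678.
|Δ from 1.732|: I 0.031; II 0.180; III 0.010; IV 0.054.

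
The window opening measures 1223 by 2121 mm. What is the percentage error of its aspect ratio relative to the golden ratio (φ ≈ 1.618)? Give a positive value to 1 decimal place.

7.2%

Ratio = 2121 / 1223 ≈ 1.7343.
Ideal golden ratio ≈ 1.6180. |1.7343 − 1.6180| / 1.6180 ≈ 7.19% → 7.2%.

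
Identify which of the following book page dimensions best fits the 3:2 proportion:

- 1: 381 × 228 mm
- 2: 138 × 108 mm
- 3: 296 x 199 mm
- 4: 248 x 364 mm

3

Ratios (long/short): 1 ≈ 1.671; 2 ≈ 1.278; 3 ≈ 1.487; 4 ≈ 1.468.
3:2 ≈ 1.500; option 3 is nearest (Δ 0.013).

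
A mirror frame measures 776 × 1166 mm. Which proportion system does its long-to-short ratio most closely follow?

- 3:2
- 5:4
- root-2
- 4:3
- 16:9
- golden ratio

Ratio = 1166 / 776 ≈ 1.503.
Distances: 3:2 1.500 (Δ 0.003); 5:4 1.250 (Δ 0.253); root-2 1.414 (Δ 0.089); 4:3 1.333 (Δ 0.170); 16:9 1.778 (Δ 0.275); golden ratio 1.618 (Δ 0.115).

3:2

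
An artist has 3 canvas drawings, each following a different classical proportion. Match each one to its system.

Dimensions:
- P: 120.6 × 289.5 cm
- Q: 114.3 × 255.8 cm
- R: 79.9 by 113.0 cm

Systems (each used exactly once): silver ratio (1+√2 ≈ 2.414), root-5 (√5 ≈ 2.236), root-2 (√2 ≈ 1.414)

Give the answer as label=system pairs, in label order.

Ratios: P ≈ 2.400; Q ≈ 2.238; R ≈ 1.414.
Targets: silver ratio ≈ 2.414; root-5 ≈ 2.236; root-2 ≈ 1.414.

P=silver ratio, Q=root-5, R=root-2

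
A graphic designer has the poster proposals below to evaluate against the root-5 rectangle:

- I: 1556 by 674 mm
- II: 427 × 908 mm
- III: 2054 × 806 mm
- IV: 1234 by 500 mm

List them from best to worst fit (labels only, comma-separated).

I, II, IV, III

I: 1556/674 ≈ 2.309 → |2.309 − 2.236| = 0.073
II: 908/427 ≈ 2.126 → |2.126 − 2.236| = 0.110
III: 2054/806 ≈ 2.548 → |2.548 − 2.236| = 0.312
IV: 1234/500 ≈ 2.468 → |2.468 − 2.236| = 0.232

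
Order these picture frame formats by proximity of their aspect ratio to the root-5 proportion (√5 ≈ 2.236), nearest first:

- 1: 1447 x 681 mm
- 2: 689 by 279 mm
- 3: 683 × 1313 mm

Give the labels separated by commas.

Ratios: 1 = 1447 / 681 ≈ 2.125; 2 = 689 / 279 ≈ 2.470; 3 = 1313 / 683 ≈ 1.922.
|Δ from 2.236|: 1 0.111; 2 0.234; 3 0.314.

1, 2, 3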